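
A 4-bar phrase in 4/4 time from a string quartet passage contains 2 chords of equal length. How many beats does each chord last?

4 bars × 4 beats/bar = 16 beats total.
16 beats ÷ 2 chords = 8 beats per chord.

8 beats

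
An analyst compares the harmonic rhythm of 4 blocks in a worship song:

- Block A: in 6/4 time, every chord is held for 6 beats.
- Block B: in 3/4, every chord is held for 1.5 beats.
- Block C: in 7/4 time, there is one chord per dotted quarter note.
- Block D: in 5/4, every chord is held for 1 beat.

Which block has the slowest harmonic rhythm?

Block A

A: 6 beats/bar ÷ 6 beats/chord = 1 chord/bar.
B: 3 beats/bar ÷ 1.5 beats/chord = 2 chords/bar.
C: 7 beats/bar ÷ 1.5 beats/chord = 14/3 chords/bar.
D: 5 beats/bar ÷ 1 beat/chord = 5 chords/bar.
Slowest is A at 1 chords/bar.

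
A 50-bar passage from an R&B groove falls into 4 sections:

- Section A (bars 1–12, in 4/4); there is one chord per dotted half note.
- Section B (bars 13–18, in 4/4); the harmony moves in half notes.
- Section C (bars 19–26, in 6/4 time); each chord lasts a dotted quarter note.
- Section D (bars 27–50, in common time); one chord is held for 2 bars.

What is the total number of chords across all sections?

72 chords

A: 12·4 = 48 beats, 48/3 = 16 chords.
B: 6·4 = 24 beats, 24/2 = 12 chords.
C: 8·6 = 48 beats, 48/1.5 = 32 chords.
D: 24·4 = 96 beats, 96/8 = 12 chords.
Total: 16 + 12 + 32 + 12 = 72.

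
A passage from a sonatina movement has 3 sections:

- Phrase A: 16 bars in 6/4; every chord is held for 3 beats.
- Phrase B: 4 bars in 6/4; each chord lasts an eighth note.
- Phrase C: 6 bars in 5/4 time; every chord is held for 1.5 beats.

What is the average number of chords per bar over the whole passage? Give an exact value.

50/13 chords per bar

A: 16 × 6 = 96 beats ÷ 3 = 32 chords.
B: 4 × 6 = 24 beats ÷ 0.5 = 48 chords.
C: 6 × 5 = 30 beats ÷ 1.5 = 20 chords.
Overall: 100 chords over 26 bars → 100/26 = 50/13 chords per bar.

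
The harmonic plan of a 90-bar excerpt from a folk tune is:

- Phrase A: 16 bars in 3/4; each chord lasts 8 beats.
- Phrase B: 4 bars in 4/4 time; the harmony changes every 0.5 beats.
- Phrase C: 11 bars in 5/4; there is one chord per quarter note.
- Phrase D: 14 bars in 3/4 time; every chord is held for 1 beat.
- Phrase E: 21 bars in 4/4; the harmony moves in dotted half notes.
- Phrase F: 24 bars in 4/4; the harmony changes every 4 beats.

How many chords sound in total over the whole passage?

187 chords

A: 16·3 = 48 beats, 48/8 = 6 chords.
B: 4·4 = 16 beats, 16/0.5 = 32 chords.
C: 11·5 = 55 beats, 55/1 = 55 chords.
D: 14·3 = 42 beats, 42/1 = 42 chords.
E: 21·4 = 84 beats, 84/3 = 28 chords.
F: 24·4 = 96 beats, 96/4 = 24 chords.
Total: 6 + 32 + 55 + 42 + 28 + 24 = 187.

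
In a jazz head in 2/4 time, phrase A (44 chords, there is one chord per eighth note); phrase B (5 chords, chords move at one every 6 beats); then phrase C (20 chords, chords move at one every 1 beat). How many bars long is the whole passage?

36 bars

A: 44 × 0.5 = 22 beats = 11 bars.
B: 5 × 6 = 30 beats = 15 bars.
C: 20 × 1 = 20 beats = 10 bars.
Total: 11 + 15 + 10 = 36 bars.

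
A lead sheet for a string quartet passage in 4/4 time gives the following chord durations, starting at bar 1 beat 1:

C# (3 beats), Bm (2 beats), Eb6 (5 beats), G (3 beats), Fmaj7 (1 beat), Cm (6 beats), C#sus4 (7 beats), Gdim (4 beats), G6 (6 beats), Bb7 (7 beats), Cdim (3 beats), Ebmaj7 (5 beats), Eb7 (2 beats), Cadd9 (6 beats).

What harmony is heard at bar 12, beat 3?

Cdim

Beat 3 of bar 12 is beat (12−1)×4 + 3 = 47 overall.
Running totals: C# ends at 3, Bm ends at 5, Eb6 ends at 10, G ends at 13, Fmaj7 ends at 14, Cm ends at 20, C#sus4 ends at 27, Gdim ends at 31, G6 ends at 37, Bb7 ends at 44, Cdim ends at 47.
Beat 47 falls within Cdim.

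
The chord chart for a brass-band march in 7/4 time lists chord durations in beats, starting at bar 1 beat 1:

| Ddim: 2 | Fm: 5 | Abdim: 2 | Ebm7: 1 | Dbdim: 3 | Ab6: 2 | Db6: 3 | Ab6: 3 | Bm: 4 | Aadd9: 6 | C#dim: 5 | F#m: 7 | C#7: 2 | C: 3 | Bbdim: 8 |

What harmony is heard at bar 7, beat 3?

C#7

Beat 3 of bar 7 is beat (7−1)×7 + 3 = 45 overall.
Running totals: Ddim ends at 2, Fm ends at 7, Abdim ends at 9, Ebm7 ends at 10, Dbdim ends at 13, Ab6 ends at 15, Db6 ends at 18, Ab6 ends at 21, Bm ends at 25, Aadd9 ends at 31, C#dim ends at 36, F#m ends at 43, C#7 ends at 45.
Beat 45 falls within C#7.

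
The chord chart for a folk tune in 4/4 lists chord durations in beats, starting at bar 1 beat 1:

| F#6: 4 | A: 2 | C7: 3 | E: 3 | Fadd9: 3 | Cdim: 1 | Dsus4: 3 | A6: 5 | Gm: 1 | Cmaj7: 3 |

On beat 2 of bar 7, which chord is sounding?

Cmaj7

Beat 2 of bar 7 is beat (7−1)×4 + 2 = 26 overall.
Running totals: F#6 ends at 4, A ends at 6, C7 ends at 9, E ends at 12, Fadd9 ends at 15, Cdim ends at 16, Dsus4 ends at 19, A6 ends at 24, Gm ends at 25, Cmaj7 ends at 28.
Beat 26 falls within Cmaj7.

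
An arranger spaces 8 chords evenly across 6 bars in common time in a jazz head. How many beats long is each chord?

3 beats

6 bars × 4 beats/bar = 24 beats total.
24 beats ÷ 8 chords = 3 beats per chord.
(That is a dotted half note.)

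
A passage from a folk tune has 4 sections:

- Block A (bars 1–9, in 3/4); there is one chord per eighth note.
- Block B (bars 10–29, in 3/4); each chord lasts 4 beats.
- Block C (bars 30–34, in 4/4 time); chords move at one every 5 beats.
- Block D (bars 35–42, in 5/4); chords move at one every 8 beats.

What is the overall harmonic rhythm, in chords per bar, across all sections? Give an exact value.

A: 9 bars of 3 beats is 27 beats; at 0.5 beats each that's 54 chords.
B: 20 bars of 3 beats is 60 beats; at 4 beats each that's 15 chords.
C: 5 bars of 4 beats is 20 beats; at 5 beats each that's 4 chords.
D: 8 bars of 5 beats is 40 beats; at 8 beats each that's 5 chords.
Overall: 78 chords over 42 bars → 78/42 = 13/7 chords per bar.

13/7 chords per bar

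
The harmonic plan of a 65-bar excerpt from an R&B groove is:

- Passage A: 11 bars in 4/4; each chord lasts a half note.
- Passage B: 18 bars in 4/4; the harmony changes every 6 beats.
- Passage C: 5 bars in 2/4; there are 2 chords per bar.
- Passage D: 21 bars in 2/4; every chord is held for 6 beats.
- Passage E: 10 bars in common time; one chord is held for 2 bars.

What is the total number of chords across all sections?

56 chords

A has 44 beats and chords last 2 each, so 22 chords.
B has 72 beats and chords last 6 each, so 12 chords.
C has 10 beats and chords last 1 each, so 10 chords.
D has 42 beats and chords last 6 each, so 7 chords.
E has 40 beats and chords last 8 each, so 5 chords.
Total: 22 + 12 + 10 + 7 + 5 = 56.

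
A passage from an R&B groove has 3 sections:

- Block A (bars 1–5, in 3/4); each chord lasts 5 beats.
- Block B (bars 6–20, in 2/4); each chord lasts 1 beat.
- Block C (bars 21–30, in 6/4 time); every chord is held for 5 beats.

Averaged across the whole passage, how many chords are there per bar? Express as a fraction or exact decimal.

1.5 chords per bar

A: 5 × 3 = 15 beats ÷ 5 = 3 chords.
B: 15 × 2 = 30 beats ÷ 1 = 30 chords.
C: 10 × 6 = 60 beats ÷ 5 = 12 chords.
Overall: 45 chords over 30 bars → 45/30 = 1.5 chords per bar.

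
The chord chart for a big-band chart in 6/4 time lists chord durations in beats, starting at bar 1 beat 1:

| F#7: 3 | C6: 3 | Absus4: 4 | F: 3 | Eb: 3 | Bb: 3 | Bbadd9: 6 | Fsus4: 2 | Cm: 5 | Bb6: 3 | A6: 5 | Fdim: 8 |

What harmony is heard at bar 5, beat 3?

Beat 3 of bar 5 is beat (5−1)×6 + 3 = 27 overall.
Running totals: F#7 ends at 3, C6 ends at 6, Absus4 ends at 10, F ends at 13, Eb ends at 16, Bb ends at 19, Bbadd9 ends at 25, Fsus4 ends at 27.
Beat 27 falls within Fsus4.

Fsus4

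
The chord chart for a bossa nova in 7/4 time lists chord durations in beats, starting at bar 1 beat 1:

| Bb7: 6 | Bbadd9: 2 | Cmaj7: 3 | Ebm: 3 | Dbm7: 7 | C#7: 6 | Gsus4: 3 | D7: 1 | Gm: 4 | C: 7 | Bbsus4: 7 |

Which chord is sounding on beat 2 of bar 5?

Gsus4

Beat 2 of bar 5 is beat (5−1)×7 + 2 = 30 overall.
Running totals: Bb7 ends at 6, Bbadd9 ends at 8, Cmaj7 ends at 11, Ebm ends at 14, Dbm7 ends at 21, C#7 ends at 27, Gsus4 ends at 30.
Beat 30 falls within Gsus4.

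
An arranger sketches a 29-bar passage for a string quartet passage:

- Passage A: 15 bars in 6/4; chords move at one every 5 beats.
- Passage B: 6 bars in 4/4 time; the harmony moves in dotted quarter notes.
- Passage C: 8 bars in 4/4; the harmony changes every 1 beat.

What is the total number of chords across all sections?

A: 15·6 = 90 beats, 90/5 = 18 chords.
B: 6·4 = 24 beats, 24/1.5 = 16 chords.
C: 8·4 = 32 beats, 32/1 = 32 chords.
Total: 18 + 16 + 32 = 66.

66 chords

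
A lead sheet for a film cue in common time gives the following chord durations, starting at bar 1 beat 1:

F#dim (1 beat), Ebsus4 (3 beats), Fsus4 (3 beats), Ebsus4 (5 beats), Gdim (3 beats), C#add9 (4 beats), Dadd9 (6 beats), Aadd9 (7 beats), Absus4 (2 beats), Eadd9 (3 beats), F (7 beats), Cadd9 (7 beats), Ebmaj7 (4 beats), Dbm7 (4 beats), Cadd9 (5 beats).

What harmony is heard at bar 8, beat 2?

Beat 2 of bar 8 is beat (8−1)×4 + 2 = 30 overall.
Running totals: F#dim ends at 1, Ebsus4 ends at 4, Fsus4 ends at 7, Ebsus4 ends at 12, Gdim ends at 15, C#add9 ends at 19, Dadd9 ends at 25, Aadd9 ends at 32.
Beat 30 falls within Aadd9.

Aadd9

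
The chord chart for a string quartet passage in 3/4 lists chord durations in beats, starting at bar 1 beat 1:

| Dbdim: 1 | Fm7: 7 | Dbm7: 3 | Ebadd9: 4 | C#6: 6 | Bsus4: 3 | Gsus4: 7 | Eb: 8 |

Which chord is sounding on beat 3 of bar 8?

Bsus4

Beat 3 of bar 8 is beat (8−1)×3 + 3 = 24 overall.
Running totals: Dbdim ends at 1, Fm7 ends at 8, Dbm7 ends at 11, Ebadd9 ends at 15, C#6 ends at 21, Bsus4 ends at 24.
Beat 24 falls within Bsus4.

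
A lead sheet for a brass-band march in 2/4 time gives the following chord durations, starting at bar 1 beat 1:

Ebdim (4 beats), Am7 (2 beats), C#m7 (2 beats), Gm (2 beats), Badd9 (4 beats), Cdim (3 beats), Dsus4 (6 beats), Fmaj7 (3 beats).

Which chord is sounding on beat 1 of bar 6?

Beat 1 of bar 6 is beat (6−1)×2 + 1 = 11 overall.
Running totals: Ebdim ends at 4, Am7 ends at 6, C#m7 ends at 8, Gm ends at 10, Badd9 ends at 14.
Beat 11 falls within Badd9.

Badd9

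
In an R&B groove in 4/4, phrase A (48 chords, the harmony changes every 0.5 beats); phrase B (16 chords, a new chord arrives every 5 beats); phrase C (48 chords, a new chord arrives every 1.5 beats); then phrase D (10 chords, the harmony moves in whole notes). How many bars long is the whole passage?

A: 48 × 0.5 = 24 beats = 6 bars.
B: 16 × 5 = 80 beats = 20 bars.
C: 48 × 1.5 = 72 beats = 18 bars.
D: 10 × 4 = 40 beats = 10 bars.
Total: 6 + 20 + 18 + 10 = 54 bars.

54 bars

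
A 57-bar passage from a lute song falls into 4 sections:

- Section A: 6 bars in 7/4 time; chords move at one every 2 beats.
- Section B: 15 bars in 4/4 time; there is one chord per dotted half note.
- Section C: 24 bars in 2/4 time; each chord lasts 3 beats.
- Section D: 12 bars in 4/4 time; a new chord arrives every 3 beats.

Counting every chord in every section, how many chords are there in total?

A has 42 beats and chords last 2 each, so 21 chords.
B has 60 beats and chords last 3 each, so 20 chords.
C has 48 beats and chords last 3 each, so 16 chords.
D has 48 beats and chords last 3 each, so 16 chords.
Total: 21 + 20 + 16 + 16 = 73.

73 chords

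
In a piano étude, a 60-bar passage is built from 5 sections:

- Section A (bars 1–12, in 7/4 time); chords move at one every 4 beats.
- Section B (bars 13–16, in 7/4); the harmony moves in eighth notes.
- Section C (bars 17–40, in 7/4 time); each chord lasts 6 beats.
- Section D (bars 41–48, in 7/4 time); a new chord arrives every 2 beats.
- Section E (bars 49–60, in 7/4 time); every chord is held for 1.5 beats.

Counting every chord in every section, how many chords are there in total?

189 chords

A has 84 beats and chords last 4 each, so 21 chords.
B has 28 beats and chords last 0.5 each, so 56 chords.
C has 168 beats and chords last 6 each, so 28 chords.
D has 56 beats and chords last 2 each, so 28 chords.
E has 84 beats and chords last 1.5 each, so 56 chords.
Total: 21 + 56 + 28 + 28 + 56 = 189.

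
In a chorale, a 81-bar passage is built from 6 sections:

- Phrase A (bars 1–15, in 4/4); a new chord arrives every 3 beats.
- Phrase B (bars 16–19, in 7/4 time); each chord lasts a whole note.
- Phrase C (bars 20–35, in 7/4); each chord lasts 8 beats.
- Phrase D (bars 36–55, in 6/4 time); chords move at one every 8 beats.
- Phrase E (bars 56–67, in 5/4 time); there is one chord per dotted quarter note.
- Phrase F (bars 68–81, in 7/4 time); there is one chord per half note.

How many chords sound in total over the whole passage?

145 chords

A has 60 beats and chords last 3 each, so 20 chords.
B has 28 beats and chords last 4 each, so 7 chords.
C has 112 beats and chords last 8 each, so 14 chords.
D has 120 beats and chords last 8 each, so 15 chords.
E has 60 beats and chords last 1.5 each, so 40 chords.
F has 98 beats and chords last 2 each, so 49 chords.
Total: 20 + 7 + 14 + 15 + 40 + 49 = 145.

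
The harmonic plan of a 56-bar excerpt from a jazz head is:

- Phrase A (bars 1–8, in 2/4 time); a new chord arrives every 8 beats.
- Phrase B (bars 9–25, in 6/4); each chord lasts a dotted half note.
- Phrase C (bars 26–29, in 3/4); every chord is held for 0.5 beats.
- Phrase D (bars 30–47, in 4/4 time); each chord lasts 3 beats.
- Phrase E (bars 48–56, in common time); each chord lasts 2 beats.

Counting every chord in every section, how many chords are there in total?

102 chords

A: 8 bars × 2 beats = 16 beats; 8 beats/chord → 2 chords.
B: 17 bars × 6 beats = 102 beats; 3 beats/chord → 34 chords.
C: 4 bars × 3 beats = 12 beats; 0.5 beats/chord → 24 chords.
D: 18 bars × 4 beats = 72 beats; 3 beats/chord → 24 chords.
E: 9 bars × 4 beats = 36 beats; 2 beats/chord → 18 chords.
Total: 2 + 34 + 24 + 24 + 18 = 102.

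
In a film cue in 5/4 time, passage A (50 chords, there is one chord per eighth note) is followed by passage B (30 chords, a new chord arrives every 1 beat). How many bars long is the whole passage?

A: 50 × 0.5 = 25 beats = 5 bars.
B: 30 × 1 = 30 beats = 6 bars.
Total: 5 + 6 = 11 bars.

11 bars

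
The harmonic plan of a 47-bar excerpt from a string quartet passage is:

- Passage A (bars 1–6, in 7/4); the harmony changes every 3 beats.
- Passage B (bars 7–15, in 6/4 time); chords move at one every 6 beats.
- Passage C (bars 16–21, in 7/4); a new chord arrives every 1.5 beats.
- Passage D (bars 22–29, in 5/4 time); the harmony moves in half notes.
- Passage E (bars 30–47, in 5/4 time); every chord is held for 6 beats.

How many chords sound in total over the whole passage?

86 chords

A: 6 bars × 7 beats = 42 beats; 3 beats/chord → 14 chords.
B: 9 bars × 6 beats = 54 beats; 6 beats/chord → 9 chords.
C: 6 bars × 7 beats = 42 beats; 1.5 beats/chord → 28 chords.
D: 8 bars × 5 beats = 40 beats; 2 beats/chord → 20 chords.
E: 18 bars × 5 beats = 90 beats; 6 beats/chord → 15 chords.
Total: 14 + 9 + 28 + 20 + 15 = 86.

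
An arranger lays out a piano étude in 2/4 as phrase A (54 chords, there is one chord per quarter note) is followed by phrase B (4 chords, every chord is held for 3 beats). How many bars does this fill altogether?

33 bars

A: 54 × 1 = 54 beats = 27 bars.
B: 4 × 3 = 12 beats = 6 bars.
Total: 27 + 6 = 33 bars.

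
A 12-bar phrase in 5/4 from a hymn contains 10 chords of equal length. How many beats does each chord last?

12 bars × 5 beats/bar = 60 beats total.
60 beats ÷ 10 chords = 6 beats per chord.

6 beats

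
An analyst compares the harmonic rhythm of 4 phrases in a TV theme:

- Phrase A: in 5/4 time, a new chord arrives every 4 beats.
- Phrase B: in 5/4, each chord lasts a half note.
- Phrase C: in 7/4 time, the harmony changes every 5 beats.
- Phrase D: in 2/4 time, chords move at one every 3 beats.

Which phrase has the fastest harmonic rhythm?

A: each chord is 4 beats in 5/4, so 1.25 per bar.
B: each chord is 2 beats in 5/4, so 2.5 per bar.
C: each chord is 5 beats in 7/4, so 1.4 per bar.
D: each chord is 3 beats in 2/4, so 2/3 per bar.
Fastest is B at 2.5 chords/bar.

Phrase B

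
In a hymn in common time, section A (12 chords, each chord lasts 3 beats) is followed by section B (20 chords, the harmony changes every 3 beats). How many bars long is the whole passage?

A: 12 × 3 = 36 beats = 9 bars.
B: 20 × 3 = 60 beats = 15 bars.
Total: 9 + 15 = 24 bars.

24 bars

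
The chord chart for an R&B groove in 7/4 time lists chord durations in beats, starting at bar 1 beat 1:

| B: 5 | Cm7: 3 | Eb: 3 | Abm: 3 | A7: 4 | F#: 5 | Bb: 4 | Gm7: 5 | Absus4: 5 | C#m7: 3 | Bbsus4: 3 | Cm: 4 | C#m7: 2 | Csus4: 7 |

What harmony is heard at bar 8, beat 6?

Csus4

Beat 6 of bar 8 is beat (8−1)×7 + 6 = 55 overall.
Running totals: B ends at 5, Cm7 ends at 8, Eb ends at 11, Abm ends at 14, A7 ends at 18, F# ends at 23, Bb ends at 27, Gm7 ends at 32, Absus4 ends at 37, C#m7 ends at 40, Bbsus4 ends at 43, Cm ends at 47, C#m7 ends at 49, Csus4 ends at 56.
Beat 55 falls within Csus4.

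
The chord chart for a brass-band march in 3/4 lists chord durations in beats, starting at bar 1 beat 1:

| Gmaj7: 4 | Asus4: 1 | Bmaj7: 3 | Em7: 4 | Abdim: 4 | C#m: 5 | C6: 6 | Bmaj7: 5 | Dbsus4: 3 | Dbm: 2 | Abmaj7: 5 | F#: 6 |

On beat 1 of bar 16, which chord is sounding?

Beat 1 of bar 16 is beat (16−1)×3 + 1 = 46 overall.
Running totals: Gmaj7 ends at 4, Asus4 ends at 5, Bmaj7 ends at 8, Em7 ends at 12, Abdim ends at 16, C#m ends at 21, C6 ends at 27, Bmaj7 ends at 32, Dbsus4 ends at 35, Dbm ends at 37, Abmaj7 ends at 42, F# ends at 48.
Beat 46 falls within F#.

F#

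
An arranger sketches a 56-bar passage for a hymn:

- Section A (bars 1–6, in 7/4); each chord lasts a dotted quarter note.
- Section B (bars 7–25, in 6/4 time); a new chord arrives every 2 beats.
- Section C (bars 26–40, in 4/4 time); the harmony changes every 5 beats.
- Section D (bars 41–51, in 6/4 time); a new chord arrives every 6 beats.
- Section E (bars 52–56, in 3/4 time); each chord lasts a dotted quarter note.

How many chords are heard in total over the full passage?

118 chords

A has 42 beats and chords last 1.5 each, so 28 chords.
B has 114 beats and chords last 2 each, so 57 chords.
C has 60 beats and chords last 5 each, so 12 chords.
D has 66 beats and chords last 6 each, so 11 chords.
E has 15 beats and chords last 1.5 each, so 10 chords.
Total: 28 + 57 + 12 + 11 + 10 = 118.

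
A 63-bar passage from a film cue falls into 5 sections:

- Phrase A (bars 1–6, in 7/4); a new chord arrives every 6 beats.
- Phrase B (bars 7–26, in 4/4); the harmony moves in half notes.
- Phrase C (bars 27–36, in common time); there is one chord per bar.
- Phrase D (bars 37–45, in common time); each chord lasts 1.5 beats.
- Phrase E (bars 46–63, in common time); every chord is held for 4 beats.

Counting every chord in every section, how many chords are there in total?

99 chords

A: 6·7 = 42 beats, 42/6 = 7 chords.
B: 20·4 = 80 beats, 80/2 = 40 chords.
C: 10·4 = 40 beats, 40/4 = 10 chords.
D: 9·4 = 36 beats, 36/1.5 = 24 chords.
E: 18·4 = 72 beats, 72/4 = 18 chords.
Total: 7 + 40 + 10 + 24 + 18 = 99.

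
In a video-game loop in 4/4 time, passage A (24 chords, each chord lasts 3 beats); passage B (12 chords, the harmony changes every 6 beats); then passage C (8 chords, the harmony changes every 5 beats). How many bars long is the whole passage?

46 bars

A: 24 × 3 = 72 beats = 18 bars.
B: 12 × 6 = 72 beats = 18 bars.
C: 8 × 5 = 40 beats = 10 bars.
Total: 18 + 18 + 10 = 46 bars.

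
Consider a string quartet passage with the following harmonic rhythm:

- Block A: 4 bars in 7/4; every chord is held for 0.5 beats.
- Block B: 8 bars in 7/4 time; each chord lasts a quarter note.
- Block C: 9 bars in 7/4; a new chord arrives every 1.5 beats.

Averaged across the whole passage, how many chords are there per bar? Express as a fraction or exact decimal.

A: 4 bars of 7 beats is 28 beats; at 0.5 beats each that's 56 chords.
B: 8 bars of 7 beats is 56 beats; at 1 beat each that's 56 chords.
C: 9 bars of 7 beats is 63 beats; at 1.5 beats each that's 42 chords.
Overall: 154 chords over 21 bars → 154/21 = 22/3 chords per bar.

22/3 chords per bar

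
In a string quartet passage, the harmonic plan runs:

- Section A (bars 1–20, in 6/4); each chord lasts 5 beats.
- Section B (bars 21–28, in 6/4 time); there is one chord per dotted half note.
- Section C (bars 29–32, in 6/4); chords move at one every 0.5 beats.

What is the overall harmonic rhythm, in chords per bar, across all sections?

A: 20 × 6 = 120 beats ÷ 5 = 24 chords.
B: 8 × 6 = 48 beats ÷ 3 = 16 chords.
C: 4 × 6 = 24 beats ÷ 0.5 = 48 chords.
Overall: 88 chords over 32 bars → 88/32 = 2.75 chords per bar.

2.75 chords per bar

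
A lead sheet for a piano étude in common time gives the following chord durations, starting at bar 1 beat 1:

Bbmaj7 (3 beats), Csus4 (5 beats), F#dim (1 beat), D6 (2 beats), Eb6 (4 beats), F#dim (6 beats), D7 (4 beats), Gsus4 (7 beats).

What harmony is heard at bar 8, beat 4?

Gsus4

Beat 4 of bar 8 is beat (8−1)×4 + 4 = 32 overall.
Running totals: Bbmaj7 ends at 3, Csus4 ends at 8, F#dim ends at 9, D6 ends at 11, Eb6 ends at 15, F#dim ends at 21, D7 ends at 25, Gsus4 ends at 32.
Beat 32 falls within Gsus4.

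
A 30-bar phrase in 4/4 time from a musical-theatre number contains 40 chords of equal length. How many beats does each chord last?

30 bars × 4 beats/bar = 120 beats total.
120 beats ÷ 40 chords = 3 beats per chord.
(That is a dotted half note.)

3 beats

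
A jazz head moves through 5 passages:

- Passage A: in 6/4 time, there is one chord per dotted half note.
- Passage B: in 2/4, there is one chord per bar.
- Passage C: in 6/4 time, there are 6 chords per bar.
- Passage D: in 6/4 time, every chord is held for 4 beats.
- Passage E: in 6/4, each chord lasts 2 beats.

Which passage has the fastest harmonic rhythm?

A: 6/3 = 2 chords/bar.
B: 2/2 = 1 chord/bar.
C: 6/1 = 6 chords/bar.
D: 6/4 = 1.5 chords/bar.
E: 6/2 = 3 chords/bar.
Fastest is C at 6 chords/bar.

Passage C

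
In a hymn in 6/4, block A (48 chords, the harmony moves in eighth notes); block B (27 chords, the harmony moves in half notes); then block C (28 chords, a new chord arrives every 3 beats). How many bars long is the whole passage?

27 bars

A: 48 × 0.5 = 24 beats = 4 bars.
B: 27 × 2 = 54 beats = 9 bars.
C: 28 × 3 = 84 beats = 14 bars.
Total: 4 + 9 + 14 = 27 bars.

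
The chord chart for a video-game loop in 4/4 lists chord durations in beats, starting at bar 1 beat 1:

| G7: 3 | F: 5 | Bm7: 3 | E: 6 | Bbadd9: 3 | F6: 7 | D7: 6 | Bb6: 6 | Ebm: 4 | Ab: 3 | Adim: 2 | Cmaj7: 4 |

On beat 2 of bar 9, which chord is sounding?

Beat 2 of bar 9 is beat (9−1)×4 + 2 = 34 overall.
Running totals: G7 ends at 3, F ends at 8, Bm7 ends at 11, E ends at 17, Bbadd9 ends at 20, F6 ends at 27, D7 ends at 33, Bb6 ends at 39.
Beat 34 falls within Bb6.

Bb6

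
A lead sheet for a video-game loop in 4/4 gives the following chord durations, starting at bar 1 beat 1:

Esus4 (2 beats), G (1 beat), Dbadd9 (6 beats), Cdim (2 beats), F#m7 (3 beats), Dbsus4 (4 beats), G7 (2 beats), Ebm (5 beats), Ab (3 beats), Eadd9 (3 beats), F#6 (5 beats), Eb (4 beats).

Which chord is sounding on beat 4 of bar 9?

F#6

Beat 4 of bar 9 is beat (9−1)×4 + 4 = 36 overall.
Running totals: Esus4 ends at 2, G ends at 3, Dbadd9 ends at 9, Cdim ends at 11, F#m7 ends at 14, Dbsus4 ends at 18, G7 ends at 20, Ebm ends at 25, Ab ends at 28, Eadd9 ends at 31, F#6 ends at 36.
Beat 36 falls within F#6.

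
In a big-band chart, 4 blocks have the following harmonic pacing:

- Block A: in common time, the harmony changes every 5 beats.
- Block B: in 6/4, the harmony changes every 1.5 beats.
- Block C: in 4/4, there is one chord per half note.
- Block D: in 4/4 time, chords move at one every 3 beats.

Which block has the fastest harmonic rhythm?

A: 4 beats/bar ÷ 5 beats/chord = 0.8 chords/bar.
B: 6 beats/bar ÷ 1.5 beats/chord = 4 chords/bar.
C: 4 beats/bar ÷ 2 beats/chord = 2 chords/bar.
D: 4 beats/bar ÷ 3 beats/chord = 4/3 chords/bar.
Fastest is B at 4 chords/bar.

Block B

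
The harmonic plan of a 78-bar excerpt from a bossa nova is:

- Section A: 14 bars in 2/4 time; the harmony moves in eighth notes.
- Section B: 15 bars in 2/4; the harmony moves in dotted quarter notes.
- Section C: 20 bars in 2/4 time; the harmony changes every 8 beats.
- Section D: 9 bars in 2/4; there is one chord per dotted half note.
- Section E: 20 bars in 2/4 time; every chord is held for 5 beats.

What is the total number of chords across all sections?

A: 14 bars × 2 beats = 28 beats; 0.5 beats/chord → 56 chords.
B: 15 bars × 2 beats = 30 beats; 1.5 beats/chord → 20 chords.
C: 20 bars × 2 beats = 40 beats; 8 beats/chord → 5 chords.
D: 9 bars × 2 beats = 18 beats; 3 beats/chord → 6 chords.
E: 20 bars × 2 beats = 40 beats; 5 beats/chord → 8 chords.
Total: 56 + 20 + 5 + 6 + 8 = 95.

95 chords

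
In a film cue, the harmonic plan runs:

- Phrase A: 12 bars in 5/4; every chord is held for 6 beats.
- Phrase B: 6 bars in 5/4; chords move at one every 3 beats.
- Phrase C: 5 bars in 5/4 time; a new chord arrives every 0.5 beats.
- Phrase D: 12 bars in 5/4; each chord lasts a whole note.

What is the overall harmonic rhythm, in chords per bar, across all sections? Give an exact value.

17/7 chords per bar

A: 12 × 5 = 60 beats ÷ 6 = 10 chords.
B: 6 × 5 = 30 beats ÷ 3 = 10 chords.
C: 5 × 5 = 25 beats ÷ 0.5 = 50 chords.
D: 12 × 5 = 60 beats ÷ 4 = 15 chords.
Overall: 85 chords over 35 bars → 85/35 = 17/7 chords per bar.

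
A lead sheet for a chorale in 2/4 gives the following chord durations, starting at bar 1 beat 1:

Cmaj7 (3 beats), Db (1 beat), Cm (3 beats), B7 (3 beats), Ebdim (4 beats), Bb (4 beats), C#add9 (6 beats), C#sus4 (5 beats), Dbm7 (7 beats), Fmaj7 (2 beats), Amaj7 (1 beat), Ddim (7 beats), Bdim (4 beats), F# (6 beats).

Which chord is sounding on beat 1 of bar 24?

Beat 1 of bar 24 is beat (24−1)×2 + 1 = 47 overall.
Running totals: Cmaj7 ends at 3, Db ends at 4, Cm ends at 7, B7 ends at 10, Ebdim ends at 14, Bb ends at 18, C#add9 ends at 24, C#sus4 ends at 29, Dbm7 ends at 36, Fmaj7 ends at 38, Amaj7 ends at 39, Ddim ends at 46, Bdim ends at 50.
Beat 47 falls within Bdim.

Bdim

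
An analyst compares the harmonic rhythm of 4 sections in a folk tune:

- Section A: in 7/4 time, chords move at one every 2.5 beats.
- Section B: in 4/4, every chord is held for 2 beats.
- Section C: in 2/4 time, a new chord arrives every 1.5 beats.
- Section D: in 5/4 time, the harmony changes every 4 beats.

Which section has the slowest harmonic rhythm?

A: 7 beats/bar ÷ 2.5 beats/chord = 2.8 chords/bar.
B: 4 beats/bar ÷ 2 beats/chord = 2 chords/bar.
C: 2 beats/bar ÷ 1.5 beats/chord = 4/3 chords/bar.
D: 5 beats/bar ÷ 4 beats/chord = 1.25 chords/bar.
Slowest is D at 1.25 chords/bar.

Section D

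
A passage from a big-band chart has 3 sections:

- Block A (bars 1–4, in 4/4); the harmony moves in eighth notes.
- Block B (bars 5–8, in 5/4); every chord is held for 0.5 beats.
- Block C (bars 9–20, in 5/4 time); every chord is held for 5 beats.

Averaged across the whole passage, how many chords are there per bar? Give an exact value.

A: 4 bars of 4 beats is 16 beats; at 0.5 beats each that's 32 chords.
B: 4 bars of 5 beats is 20 beats; at 0.5 beats each that's 40 chords.
C: 12 bars of 5 beats is 60 beats; at 5 beats each that's 12 chords.
Overall: 84 chords over 20 bars → 84/20 = 4.2 chords per bar.

4.2 chords per bar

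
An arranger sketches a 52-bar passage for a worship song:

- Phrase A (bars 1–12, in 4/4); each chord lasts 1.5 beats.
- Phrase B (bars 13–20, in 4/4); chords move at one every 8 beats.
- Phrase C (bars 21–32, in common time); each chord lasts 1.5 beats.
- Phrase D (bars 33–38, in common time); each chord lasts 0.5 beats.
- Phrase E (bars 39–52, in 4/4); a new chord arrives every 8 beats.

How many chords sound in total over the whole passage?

A: 12·4 = 48 beats, 48/1.5 = 32 chords.
B: 8·4 = 32 beats, 32/8 = 4 chords.
C: 12·4 = 48 beats, 48/1.5 = 32 chords.
D: 6·4 = 24 beats, 24/0.5 = 48 chords.
E: 14·4 = 56 beats, 56/8 = 7 chords.
Total: 32 + 4 + 32 + 48 + 7 = 123.

123 chords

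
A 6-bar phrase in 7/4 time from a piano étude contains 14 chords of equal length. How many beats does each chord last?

3 beats

6 bars × 7 beats/bar = 42 beats total.
42 beats ÷ 14 chords = 3 beats per chord.
(That is a dotted half note.)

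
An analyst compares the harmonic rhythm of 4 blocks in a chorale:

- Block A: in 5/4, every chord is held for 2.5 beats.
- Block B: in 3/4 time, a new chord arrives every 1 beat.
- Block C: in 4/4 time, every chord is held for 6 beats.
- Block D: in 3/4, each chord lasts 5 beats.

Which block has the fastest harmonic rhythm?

Block B

A: each chord is 2.5 beats in 5/4, so 2 per bar.
B: each chord is 1 beat in 3/4, so 3 per bar.
C: each chord is 6 beats in 4/4, so 2/3 per bar.
D: each chord is 5 beats in 3/4, so 0.6 per bar.
Fastest is B at 3 chords/bar.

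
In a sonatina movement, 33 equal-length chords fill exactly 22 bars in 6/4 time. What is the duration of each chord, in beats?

4 beats

22 bars × 6 beats/bar = 132 beats total.
132 beats ÷ 33 chords = 4 beats per chord.
(That is a whole note.)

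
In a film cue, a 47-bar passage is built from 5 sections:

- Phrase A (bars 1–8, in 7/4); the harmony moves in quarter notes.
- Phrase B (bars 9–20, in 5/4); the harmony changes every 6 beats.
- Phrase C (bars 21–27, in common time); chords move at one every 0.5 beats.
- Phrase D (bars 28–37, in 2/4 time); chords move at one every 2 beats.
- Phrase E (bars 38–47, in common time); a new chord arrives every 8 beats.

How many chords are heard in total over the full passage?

137 chords

A has 56 beats and chords last 1 each, so 56 chords.
B has 60 beats and chords last 6 each, so 10 chords.
C has 28 beats and chords last 0.5 each, so 56 chords.
D has 20 beats and chords last 2 each, so 10 chords.
E has 40 beats and chords last 8 each, so 5 chords.
Total: 56 + 10 + 56 + 10 + 5 = 137.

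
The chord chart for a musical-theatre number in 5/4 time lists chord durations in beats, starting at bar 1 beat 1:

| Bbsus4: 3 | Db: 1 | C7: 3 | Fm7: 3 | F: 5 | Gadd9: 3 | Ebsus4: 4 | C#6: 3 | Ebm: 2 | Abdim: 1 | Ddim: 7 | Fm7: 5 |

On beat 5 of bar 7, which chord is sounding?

Beat 5 of bar 7 is beat (7−1)×5 + 5 = 35 overall.
Running totals: Bbsus4 ends at 3, Db ends at 4, C7 ends at 7, Fm7 ends at 10, F ends at 15, Gadd9 ends at 18, Ebsus4 ends at 22, C#6 ends at 25, Ebm ends at 27, Abdim ends at 28, Ddim ends at 35.
Beat 35 falls within Ddim.

Ddim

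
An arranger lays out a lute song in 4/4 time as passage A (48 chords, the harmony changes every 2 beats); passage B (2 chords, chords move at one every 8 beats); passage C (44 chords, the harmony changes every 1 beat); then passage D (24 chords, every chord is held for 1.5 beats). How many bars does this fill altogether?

48 bars

A: 48 × 2 = 96 beats = 24 bars.
B: 2 × 8 = 16 beats = 4 bars.
C: 44 × 1 = 44 beats = 11 bars.
D: 24 × 1.5 = 36 beats = 9 bars.
Total: 24 + 4 + 11 + 9 = 48 bars.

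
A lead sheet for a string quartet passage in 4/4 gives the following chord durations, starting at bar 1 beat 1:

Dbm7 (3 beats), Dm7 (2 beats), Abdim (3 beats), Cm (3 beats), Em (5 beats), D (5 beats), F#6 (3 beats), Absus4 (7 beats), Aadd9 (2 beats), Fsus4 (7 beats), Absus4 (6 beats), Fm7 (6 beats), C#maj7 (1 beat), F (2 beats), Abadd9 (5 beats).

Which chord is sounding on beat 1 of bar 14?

Beat 1 of bar 14 is beat (14−1)×4 + 1 = 53 overall.
Running totals: Dbm7 ends at 3, Dm7 ends at 5, Abdim ends at 8, Cm ends at 11, Em ends at 16, D ends at 21, F#6 ends at 24, Absus4 ends at 31, Aadd9 ends at 33, Fsus4 ends at 40, Absus4 ends at 46, Fm7 ends at 52, C#maj7 ends at 53.
Beat 53 falls within C#maj7.

C#maj7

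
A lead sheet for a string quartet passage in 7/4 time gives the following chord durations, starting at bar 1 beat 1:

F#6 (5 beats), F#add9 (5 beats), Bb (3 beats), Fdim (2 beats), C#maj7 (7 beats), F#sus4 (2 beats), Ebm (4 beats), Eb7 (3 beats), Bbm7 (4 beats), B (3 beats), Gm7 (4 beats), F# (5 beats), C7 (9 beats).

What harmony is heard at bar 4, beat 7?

Ebm

Beat 7 of bar 4 is beat (4−1)×7 + 7 = 28 overall.
Running totals: F#6 ends at 5, F#add9 ends at 10, Bb ends at 13, Fdim ends at 15, C#maj7 ends at 22, F#sus4 ends at 24, Ebm ends at 28.
Beat 28 falls within Ebm.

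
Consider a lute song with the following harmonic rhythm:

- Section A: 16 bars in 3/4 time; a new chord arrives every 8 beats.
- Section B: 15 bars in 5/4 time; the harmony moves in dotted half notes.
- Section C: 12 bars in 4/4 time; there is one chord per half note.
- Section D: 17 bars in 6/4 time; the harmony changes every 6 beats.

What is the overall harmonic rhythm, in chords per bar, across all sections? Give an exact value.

A: 16 × 3 = 48 beats ÷ 8 = 6 chords.
B: 15 × 5 = 75 beats ÷ 3 = 25 chords.
C: 12 × 4 = 48 beats ÷ 2 = 24 chords.
D: 17 × 6 = 102 beats ÷ 6 = 17 chords.
Overall: 72 chords over 60 bars → 72/60 = 1.2 chords per bar.

1.2 chords per bar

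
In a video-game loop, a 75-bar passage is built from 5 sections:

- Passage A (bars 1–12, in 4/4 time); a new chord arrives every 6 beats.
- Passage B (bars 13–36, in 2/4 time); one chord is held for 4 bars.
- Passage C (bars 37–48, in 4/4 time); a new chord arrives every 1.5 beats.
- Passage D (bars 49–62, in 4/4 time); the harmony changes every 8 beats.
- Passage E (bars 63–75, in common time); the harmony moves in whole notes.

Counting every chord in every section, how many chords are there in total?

A has 48 beats and chords last 6 each, so 8 chords.
B has 48 beats and chords last 8 each, so 6 chords.
C has 48 beats and chords last 1.5 each, so 32 chords.
D has 56 beats and chords last 8 each, so 7 chords.
E has 52 beats and chords last 4 each, so 13 chords.
Total: 8 + 6 + 32 + 7 + 13 = 66.

66 chords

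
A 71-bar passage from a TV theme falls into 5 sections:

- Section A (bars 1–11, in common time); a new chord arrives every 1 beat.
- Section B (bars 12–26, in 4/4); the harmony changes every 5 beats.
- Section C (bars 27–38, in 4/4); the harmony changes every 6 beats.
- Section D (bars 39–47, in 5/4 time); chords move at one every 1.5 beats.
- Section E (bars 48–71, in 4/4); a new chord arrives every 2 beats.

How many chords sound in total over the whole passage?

142 chords

A: 11·4 = 44 beats, 44/1 = 44 chords.
B: 15·4 = 60 beats, 60/5 = 12 chords.
C: 12·4 = 48 beats, 48/6 = 8 chords.
D: 9·5 = 45 beats, 45/1.5 = 30 chords.
E: 24·4 = 96 beats, 96/2 = 48 chords.
Total: 44 + 12 + 8 + 30 + 48 = 142.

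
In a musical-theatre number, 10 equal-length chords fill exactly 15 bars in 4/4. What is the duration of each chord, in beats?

6 beats

15 bars × 4 beats/bar = 60 beats total.
60 beats ÷ 10 chords = 6 beats per chord.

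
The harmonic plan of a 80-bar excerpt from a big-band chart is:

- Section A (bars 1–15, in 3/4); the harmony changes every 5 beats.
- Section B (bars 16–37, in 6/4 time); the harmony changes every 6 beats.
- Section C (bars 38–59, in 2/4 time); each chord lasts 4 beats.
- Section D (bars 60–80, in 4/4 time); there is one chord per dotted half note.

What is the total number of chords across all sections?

70 chords

A: 15 bars × 3 beats = 45 beats; 5 beats/chord → 9 chords.
B: 22 bars × 6 beats = 132 beats; 6 beats/chord → 22 chords.
C: 22 bars × 2 beats = 44 beats; 4 beats/chord → 11 chords.
D: 21 bars × 4 beats = 84 beats; 3 beats/chord → 28 chords.
Total: 9 + 22 + 11 + 28 = 70.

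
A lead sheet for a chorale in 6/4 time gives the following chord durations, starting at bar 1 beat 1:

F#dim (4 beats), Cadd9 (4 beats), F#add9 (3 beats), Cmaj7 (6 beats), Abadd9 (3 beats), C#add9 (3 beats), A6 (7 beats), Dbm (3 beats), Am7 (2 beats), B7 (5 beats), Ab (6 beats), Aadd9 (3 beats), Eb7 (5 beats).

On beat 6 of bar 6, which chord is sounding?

Beat 6 of bar 6 is beat (6−1)×6 + 6 = 36 overall.
Running totals: F#dim ends at 4, Cadd9 ends at 8, F#add9 ends at 11, Cmaj7 ends at 17, Abadd9 ends at 20, C#add9 ends at 23, A6 ends at 30, Dbm ends at 33, Am7 ends at 35, B7 ends at 40.
Beat 36 falls within B7.

B7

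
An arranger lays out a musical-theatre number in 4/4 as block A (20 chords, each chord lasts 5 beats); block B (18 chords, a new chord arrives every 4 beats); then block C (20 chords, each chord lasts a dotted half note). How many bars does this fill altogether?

58 bars

A: 20 × 5 = 100 beats = 25 bars.
B: 18 × 4 = 72 beats = 18 bars.
C: 20 × 3 = 60 beats = 15 bars.
Total: 25 + 18 + 15 = 58 bars.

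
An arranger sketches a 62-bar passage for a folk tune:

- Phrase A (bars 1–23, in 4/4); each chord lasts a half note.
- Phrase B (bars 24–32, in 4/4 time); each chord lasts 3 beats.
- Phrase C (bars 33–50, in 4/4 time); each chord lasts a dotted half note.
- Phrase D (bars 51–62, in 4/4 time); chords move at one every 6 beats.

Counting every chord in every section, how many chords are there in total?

A has 92 beats and chords last 2 each, so 46 chords.
B has 36 beats and chords last 3 each, so 12 chords.
C has 72 beats and chords last 3 each, so 24 chords.
D has 48 beats and chords last 6 each, so 8 chords.
Total: 46 + 12 + 24 + 8 = 90.

90 chords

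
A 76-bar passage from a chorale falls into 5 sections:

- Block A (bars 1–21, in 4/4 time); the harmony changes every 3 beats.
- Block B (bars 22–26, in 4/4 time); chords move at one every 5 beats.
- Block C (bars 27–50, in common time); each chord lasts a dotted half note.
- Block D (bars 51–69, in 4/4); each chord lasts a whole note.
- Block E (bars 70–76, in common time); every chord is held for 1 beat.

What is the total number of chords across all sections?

111 chords

A: 21·4 = 84 beats, 84/3 = 28 chords.
B: 5·4 = 20 beats, 20/5 = 4 chords.
C: 24·4 = 96 beats, 96/3 = 32 chords.
D: 19·4 = 76 beats, 76/4 = 19 chords.
E: 7·4 = 28 beats, 28/1 = 28 chords.
Total: 28 + 4 + 32 + 19 + 28 = 111.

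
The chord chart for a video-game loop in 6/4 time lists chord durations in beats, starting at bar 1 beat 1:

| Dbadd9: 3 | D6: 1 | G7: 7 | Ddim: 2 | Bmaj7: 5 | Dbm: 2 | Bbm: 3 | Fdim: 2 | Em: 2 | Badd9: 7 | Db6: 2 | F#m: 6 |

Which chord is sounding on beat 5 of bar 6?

Beat 5 of bar 6 is beat (6−1)×6 + 5 = 35 overall.
Running totals: Dbadd9 ends at 3, D6 ends at 4, G7 ends at 11, Ddim ends at 13, Bmaj7 ends at 18, Dbm ends at 20, Bbm ends at 23, Fdim ends at 25, Em ends at 27, Badd9 ends at 34, Db6 ends at 36.
Beat 35 falls within Db6.

Db6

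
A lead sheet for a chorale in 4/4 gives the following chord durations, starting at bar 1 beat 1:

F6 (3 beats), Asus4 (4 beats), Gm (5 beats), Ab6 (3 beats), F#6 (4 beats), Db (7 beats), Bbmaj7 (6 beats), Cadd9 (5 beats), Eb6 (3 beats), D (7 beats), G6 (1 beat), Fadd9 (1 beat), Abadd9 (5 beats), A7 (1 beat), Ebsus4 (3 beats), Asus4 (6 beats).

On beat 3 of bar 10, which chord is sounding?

Eb6

Beat 3 of bar 10 is beat (10−1)×4 + 3 = 39 overall.
Running totals: F6 ends at 3, Asus4 ends at 7, Gm ends at 12, Ab6 ends at 15, F#6 ends at 19, Db ends at 26, Bbmaj7 ends at 32, Cadd9 ends at 37, Eb6 ends at 40.
Beat 39 falls within Eb6.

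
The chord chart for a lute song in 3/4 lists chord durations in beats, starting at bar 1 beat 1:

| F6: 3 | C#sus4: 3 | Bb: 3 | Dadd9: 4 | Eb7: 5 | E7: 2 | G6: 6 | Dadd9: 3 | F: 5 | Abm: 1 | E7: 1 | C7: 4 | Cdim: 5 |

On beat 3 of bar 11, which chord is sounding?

Beat 3 of bar 11 is beat (11−1)×3 + 3 = 33 overall.
Running totals: F6 ends at 3, C#sus4 ends at 6, Bb ends at 9, Dadd9 ends at 13, Eb7 ends at 18, E7 ends at 20, G6 ends at 26, Dadd9 ends at 29, F ends at 34.
Beat 33 falls within F.

F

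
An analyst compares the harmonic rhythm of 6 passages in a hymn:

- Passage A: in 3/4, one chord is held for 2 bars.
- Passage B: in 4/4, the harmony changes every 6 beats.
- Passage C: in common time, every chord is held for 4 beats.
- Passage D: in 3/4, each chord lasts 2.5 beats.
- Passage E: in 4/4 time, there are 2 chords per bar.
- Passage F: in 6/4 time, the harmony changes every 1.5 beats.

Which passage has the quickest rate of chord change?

A: each chord is 6 beats in 3/4, so 0.5 per bar.
B: each chord is 6 beats in 4/4, so 2/3 per bar.
C: each chord is 4 beats in 4/4, so 1 per bar.
D: each chord is 2.5 beats in 3/4, so 1.2 per bar.
E: each chord is 2 beats in 4/4, so 2 per bar.
F: each chord is 1.5 beats in 6/4, so 4 per bar.
Fastest is F at 4 chords/bar.

Passage F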